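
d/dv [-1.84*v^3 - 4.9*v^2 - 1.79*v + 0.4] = -5.52*v^2 - 9.8*v - 1.79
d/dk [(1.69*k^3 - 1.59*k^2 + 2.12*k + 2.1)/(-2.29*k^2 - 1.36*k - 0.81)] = (-3.8701*k^4 - 4.5968*k^3 + 2.9105*k^2 + 12.1938*k + 1.1388)/(5.2441*k^4 + 6.2288*k^3 + 5.5594*k^2 + 2.2032*k + 0.6561)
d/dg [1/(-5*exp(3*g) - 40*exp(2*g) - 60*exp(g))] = (3*exp(2*g) + 16*exp(g) + 12)*exp(-g)/(5*(exp(2*g) + 8*exp(g) + 12)^2)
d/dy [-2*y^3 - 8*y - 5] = -6*y^2 - 8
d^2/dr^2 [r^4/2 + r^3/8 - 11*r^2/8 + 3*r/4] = 6*r^2 + 3*r/4 - 11/4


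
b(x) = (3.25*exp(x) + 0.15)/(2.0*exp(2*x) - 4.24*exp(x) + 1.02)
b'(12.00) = 0.00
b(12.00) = 0.00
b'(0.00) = -2.12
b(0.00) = -2.79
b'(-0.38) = 0.38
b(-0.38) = -2.51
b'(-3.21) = 0.22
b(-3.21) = 0.33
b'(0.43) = -31.84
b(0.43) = -6.67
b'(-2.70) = 0.47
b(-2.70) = 0.50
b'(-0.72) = 3.17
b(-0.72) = -3.04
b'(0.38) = -19.39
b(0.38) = -5.43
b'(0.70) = -135.66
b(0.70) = 11.31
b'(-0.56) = 1.51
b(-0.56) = -2.68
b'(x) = (3.25*exp(x) + 0.15)*(-4.0*exp(2*x) + 4.24*exp(x))/(2.0*exp(2*x) - 4.24*exp(x) + 1.02)^2 + 3.25*exp(x)/(2.0*exp(2*x) - 4.24*exp(x) + 1.02)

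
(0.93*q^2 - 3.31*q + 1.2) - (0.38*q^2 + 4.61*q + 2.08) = 0.55*q^2 - 7.92*q - 0.88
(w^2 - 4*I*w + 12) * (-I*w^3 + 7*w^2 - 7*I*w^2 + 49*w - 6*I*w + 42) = -I*w^5 + 3*w^4 - 7*I*w^4 + 21*w^3 - 46*I*w^3 + 102*w^2 - 280*I*w^2 + 588*w - 240*I*w + 504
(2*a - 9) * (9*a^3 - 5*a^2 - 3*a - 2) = 18*a^4 - 91*a^3 + 39*a^2 + 23*a + 18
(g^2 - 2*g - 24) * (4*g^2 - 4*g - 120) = 4*g^4 - 12*g^3 - 208*g^2 + 336*g + 2880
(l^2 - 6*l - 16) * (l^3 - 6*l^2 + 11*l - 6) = l^5 - 12*l^4 + 31*l^3 + 24*l^2 - 140*l + 96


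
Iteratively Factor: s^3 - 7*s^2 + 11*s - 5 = (s - 5)*(s^2 - 2*s + 1) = (s - 5)*(s - 1)*(s - 1)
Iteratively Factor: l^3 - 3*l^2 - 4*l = (l)*(l^2 - 3*l - 4) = l*(l - 4)*(l + 1)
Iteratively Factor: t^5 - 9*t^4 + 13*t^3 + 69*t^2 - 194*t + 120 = (t - 2)*(t^4 - 7*t^3 - t^2 + 67*t - 60) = (t - 5)*(t - 2)*(t^3 - 2*t^2 - 11*t + 12) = (t - 5)*(t - 2)*(t - 1)*(t^2 - t - 12) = (t - 5)*(t - 2)*(t - 1)*(t + 3)*(t - 4)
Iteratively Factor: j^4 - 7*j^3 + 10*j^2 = (j)*(j^3 - 7*j^2 + 10*j) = j^2*(j^2 - 7*j + 10) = j^2*(j - 5)*(j - 2)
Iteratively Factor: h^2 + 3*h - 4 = (h + 4)*(h - 1)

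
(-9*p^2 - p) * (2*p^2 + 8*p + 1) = -18*p^4 - 74*p^3 - 17*p^2 - p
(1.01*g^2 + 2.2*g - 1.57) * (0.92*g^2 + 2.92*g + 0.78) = 0.9292*g^4 + 4.9732*g^3 + 5.7674*g^2 - 2.8684*g - 1.2246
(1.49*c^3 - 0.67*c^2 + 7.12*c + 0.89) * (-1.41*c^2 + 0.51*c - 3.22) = -2.1009*c^5 + 1.7046*c^4 - 15.1787*c^3 + 4.5337*c^2 - 22.4725*c - 2.8658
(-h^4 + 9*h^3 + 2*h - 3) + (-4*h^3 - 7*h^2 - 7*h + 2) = -h^4 + 5*h^3 - 7*h^2 - 5*h - 1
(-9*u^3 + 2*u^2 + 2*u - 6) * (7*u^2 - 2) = -63*u^5 + 14*u^4 + 32*u^3 - 46*u^2 - 4*u + 12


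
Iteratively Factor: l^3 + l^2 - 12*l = (l)*(l^2 + l - 12) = l*(l - 3)*(l + 4)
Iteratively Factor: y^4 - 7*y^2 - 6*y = (y)*(y^3 - 7*y - 6) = y*(y - 3)*(y^2 + 3*y + 2) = y*(y - 3)*(y + 2)*(y + 1)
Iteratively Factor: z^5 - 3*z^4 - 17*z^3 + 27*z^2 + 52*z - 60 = (z + 2)*(z^4 - 5*z^3 - 7*z^2 + 41*z - 30) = (z - 5)*(z + 2)*(z^3 - 7*z + 6) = (z - 5)*(z + 2)*(z + 3)*(z^2 - 3*z + 2) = (z - 5)*(z - 1)*(z + 2)*(z + 3)*(z - 2)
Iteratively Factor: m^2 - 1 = (m - 1)*(m + 1)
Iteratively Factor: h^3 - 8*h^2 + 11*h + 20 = (h + 1)*(h^2 - 9*h + 20) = (h - 4)*(h + 1)*(h - 5)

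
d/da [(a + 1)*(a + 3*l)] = 2*a + 3*l + 1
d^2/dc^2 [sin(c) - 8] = -sin(c)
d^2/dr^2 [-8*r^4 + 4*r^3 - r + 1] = 24*r*(1 - 4*r)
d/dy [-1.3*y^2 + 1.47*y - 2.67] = 1.47 - 2.6*y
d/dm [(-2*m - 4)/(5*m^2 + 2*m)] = 2*(5*m^2 + 20*m + 4)/(m^2*(25*m^2 + 20*m + 4))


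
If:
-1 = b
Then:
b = -1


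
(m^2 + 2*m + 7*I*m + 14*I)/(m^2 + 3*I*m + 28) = (m + 2)/(m - 4*I)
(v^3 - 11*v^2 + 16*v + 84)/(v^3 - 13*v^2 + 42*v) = (v + 2)/v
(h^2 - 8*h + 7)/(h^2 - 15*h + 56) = (h - 1)/(h - 8)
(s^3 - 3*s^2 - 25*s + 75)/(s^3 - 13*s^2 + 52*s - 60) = (s^2 + 2*s - 15)/(s^2 - 8*s + 12)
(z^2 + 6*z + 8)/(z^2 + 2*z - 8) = (z + 2)/(z - 2)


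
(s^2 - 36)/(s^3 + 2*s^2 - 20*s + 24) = (s - 6)/(s^2 - 4*s + 4)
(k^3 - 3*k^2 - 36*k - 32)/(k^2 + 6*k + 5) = (k^2 - 4*k - 32)/(k + 5)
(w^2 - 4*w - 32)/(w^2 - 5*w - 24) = (w + 4)/(w + 3)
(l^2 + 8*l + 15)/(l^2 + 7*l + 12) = (l + 5)/(l + 4)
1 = 1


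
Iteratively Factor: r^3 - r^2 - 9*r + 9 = (r - 1)*(r^2 - 9) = (r - 1)*(r + 3)*(r - 3)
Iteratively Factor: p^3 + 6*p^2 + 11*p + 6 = (p + 1)*(p^2 + 5*p + 6) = (p + 1)*(p + 3)*(p + 2)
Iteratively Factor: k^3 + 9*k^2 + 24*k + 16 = (k + 4)*(k^2 + 5*k + 4) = (k + 1)*(k + 4)*(k + 4)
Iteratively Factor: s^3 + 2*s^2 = (s)*(s^2 + 2*s) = s^2*(s + 2)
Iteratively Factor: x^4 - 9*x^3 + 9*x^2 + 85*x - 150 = (x - 5)*(x^3 - 4*x^2 - 11*x + 30) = (x - 5)^2*(x^2 + x - 6) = (x - 5)^2*(x + 3)*(x - 2)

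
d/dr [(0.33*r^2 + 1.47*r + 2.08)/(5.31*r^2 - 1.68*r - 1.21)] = (-8.3601*r^2 - 22.8882*r + 1.7157)/(28.1961*r^4 - 17.8416*r^3 - 10.0278*r^2 + 4.0656*r + 1.4641)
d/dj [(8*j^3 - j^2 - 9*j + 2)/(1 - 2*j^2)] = (-16*j^4 + 6*j^2 + 6*j - 9)/(4*j^4 - 4*j^2 + 1)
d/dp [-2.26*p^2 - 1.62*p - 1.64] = -4.52*p - 1.62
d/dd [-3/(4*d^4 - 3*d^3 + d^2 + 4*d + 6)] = 3*(16*d^3 - 9*d^2 + 2*d + 4)/(4*d^4 - 3*d^3 + d^2 + 4*d + 6)^2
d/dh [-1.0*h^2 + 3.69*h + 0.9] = 3.69 - 2.0*h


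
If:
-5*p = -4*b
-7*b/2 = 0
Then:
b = 0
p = 0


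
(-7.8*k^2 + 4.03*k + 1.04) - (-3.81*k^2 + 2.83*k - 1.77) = -3.99*k^2 + 1.2*k + 2.81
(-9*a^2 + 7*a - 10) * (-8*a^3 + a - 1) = 72*a^5 - 56*a^4 + 71*a^3 + 16*a^2 - 17*a + 10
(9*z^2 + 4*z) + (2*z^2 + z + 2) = 11*z^2 + 5*z + 2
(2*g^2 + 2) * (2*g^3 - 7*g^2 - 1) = 4*g^5 - 14*g^4 + 4*g^3 - 16*g^2 - 2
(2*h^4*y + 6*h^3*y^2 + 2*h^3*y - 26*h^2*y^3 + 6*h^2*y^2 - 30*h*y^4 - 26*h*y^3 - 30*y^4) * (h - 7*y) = 2*h^5*y - 8*h^4*y^2 + 2*h^4*y - 68*h^3*y^3 - 8*h^3*y^2 + 152*h^2*y^4 - 68*h^2*y^3 + 210*h*y^5 + 152*h*y^4 + 210*y^5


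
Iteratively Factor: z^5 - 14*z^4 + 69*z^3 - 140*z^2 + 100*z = (z - 2)*(z^4 - 12*z^3 + 45*z^2 - 50*z) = (z - 5)*(z - 2)*(z^3 - 7*z^2 + 10*z) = z*(z - 5)*(z - 2)*(z^2 - 7*z + 10) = z*(z - 5)*(z - 2)^2*(z - 5)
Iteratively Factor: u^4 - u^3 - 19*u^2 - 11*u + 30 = (u - 1)*(u^3 - 19*u - 30) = (u - 1)*(u + 2)*(u^2 - 2*u - 15) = (u - 5)*(u - 1)*(u + 2)*(u + 3)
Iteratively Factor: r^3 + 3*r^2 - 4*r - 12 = (r + 3)*(r^2 - 4) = (r - 2)*(r + 3)*(r + 2)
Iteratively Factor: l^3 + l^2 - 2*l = (l - 1)*(l^2 + 2*l) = l*(l - 1)*(l + 2)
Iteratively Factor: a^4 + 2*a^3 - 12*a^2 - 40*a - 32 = (a + 2)*(a^3 - 12*a - 16) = (a - 4)*(a + 2)*(a^2 + 4*a + 4) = (a - 4)*(a + 2)^2*(a + 2)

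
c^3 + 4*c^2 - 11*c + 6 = (c - 1)^2*(c + 6)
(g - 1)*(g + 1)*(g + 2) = g^3 + 2*g^2 - g - 2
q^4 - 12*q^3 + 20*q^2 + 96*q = q*(q - 8)*(q - 6)*(q + 2)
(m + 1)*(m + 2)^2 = m^3 + 5*m^2 + 8*m + 4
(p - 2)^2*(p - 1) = p^3 - 5*p^2 + 8*p - 4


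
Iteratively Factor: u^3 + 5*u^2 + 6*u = (u + 2)*(u^2 + 3*u) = u*(u + 2)*(u + 3)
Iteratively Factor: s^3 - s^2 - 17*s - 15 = (s - 5)*(s^2 + 4*s + 3) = (s - 5)*(s + 3)*(s + 1)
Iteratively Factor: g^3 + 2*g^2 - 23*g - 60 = (g + 3)*(g^2 - g - 20) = (g + 3)*(g + 4)*(g - 5)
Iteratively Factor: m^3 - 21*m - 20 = (m + 4)*(m^2 - 4*m - 5) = (m - 5)*(m + 4)*(m + 1)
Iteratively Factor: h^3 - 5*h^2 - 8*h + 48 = (h + 3)*(h^2 - 8*h + 16) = (h - 4)*(h + 3)*(h - 4)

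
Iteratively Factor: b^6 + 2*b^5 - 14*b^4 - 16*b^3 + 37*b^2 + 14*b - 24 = (b + 4)*(b^5 - 2*b^4 - 6*b^3 + 8*b^2 + 5*b - 6) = (b + 2)*(b + 4)*(b^4 - 4*b^3 + 2*b^2 + 4*b - 3) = (b - 3)*(b + 2)*(b + 4)*(b^3 - b^2 - b + 1) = (b - 3)*(b - 1)*(b + 2)*(b + 4)*(b^2 - 1) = (b - 3)*(b - 1)*(b + 1)*(b + 2)*(b + 4)*(b - 1)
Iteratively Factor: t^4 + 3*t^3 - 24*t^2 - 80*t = (t + 4)*(t^3 - t^2 - 20*t) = t*(t + 4)*(t^2 - t - 20) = t*(t - 5)*(t + 4)*(t + 4)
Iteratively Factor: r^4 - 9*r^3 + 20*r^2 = (r)*(r^3 - 9*r^2 + 20*r) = r*(r - 4)*(r^2 - 5*r) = r^2*(r - 4)*(r - 5)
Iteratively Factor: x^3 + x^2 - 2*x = (x - 1)*(x^2 + 2*x) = (x - 1)*(x + 2)*(x)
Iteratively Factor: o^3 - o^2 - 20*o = (o)*(o^2 - o - 20) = o*(o - 5)*(o + 4)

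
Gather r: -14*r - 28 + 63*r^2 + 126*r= 63*r^2 + 112*r - 28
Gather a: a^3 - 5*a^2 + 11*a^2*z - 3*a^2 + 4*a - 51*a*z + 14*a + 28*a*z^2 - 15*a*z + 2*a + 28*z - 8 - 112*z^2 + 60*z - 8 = a^3 + a^2*(11*z - 8) + a*(28*z^2 - 66*z + 20) - 112*z^2 + 88*z - 16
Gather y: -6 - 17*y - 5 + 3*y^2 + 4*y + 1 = 3*y^2 - 13*y - 10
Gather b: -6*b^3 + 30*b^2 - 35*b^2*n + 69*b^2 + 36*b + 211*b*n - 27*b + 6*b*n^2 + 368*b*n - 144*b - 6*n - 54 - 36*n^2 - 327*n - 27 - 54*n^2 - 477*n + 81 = -6*b^3 + b^2*(99 - 35*n) + b*(6*n^2 + 579*n - 135) - 90*n^2 - 810*n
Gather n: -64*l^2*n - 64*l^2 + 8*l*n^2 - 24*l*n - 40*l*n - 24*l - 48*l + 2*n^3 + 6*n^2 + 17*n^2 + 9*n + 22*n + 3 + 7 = -64*l^2 - 72*l + 2*n^3 + n^2*(8*l + 23) + n*(-64*l^2 - 64*l + 31) + 10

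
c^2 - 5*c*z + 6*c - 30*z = (c + 6)*(c - 5*z)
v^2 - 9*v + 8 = (v - 8)*(v - 1)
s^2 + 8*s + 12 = (s + 2)*(s + 6)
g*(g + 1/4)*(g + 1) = g^3 + 5*g^2/4 + g/4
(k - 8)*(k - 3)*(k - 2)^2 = k^4 - 15*k^3 + 72*k^2 - 140*k + 96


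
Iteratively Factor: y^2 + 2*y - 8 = (y + 4)*(y - 2)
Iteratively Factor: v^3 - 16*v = (v - 4)*(v^2 + 4*v) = v*(v - 4)*(v + 4)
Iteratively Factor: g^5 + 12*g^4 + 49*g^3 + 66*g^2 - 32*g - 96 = (g + 3)*(g^4 + 9*g^3 + 22*g^2 - 32) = (g + 3)*(g + 4)*(g^3 + 5*g^2 + 2*g - 8) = (g + 2)*(g + 3)*(g + 4)*(g^2 + 3*g - 4) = (g + 2)*(g + 3)*(g + 4)^2*(g - 1)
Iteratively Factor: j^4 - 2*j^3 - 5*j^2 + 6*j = (j - 1)*(j^3 - j^2 - 6*j) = (j - 1)*(j + 2)*(j^2 - 3*j) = j*(j - 1)*(j + 2)*(j - 3)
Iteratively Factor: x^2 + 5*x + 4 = (x + 4)*(x + 1)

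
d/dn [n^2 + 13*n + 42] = 2*n + 13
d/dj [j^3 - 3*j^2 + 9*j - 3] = 3*j^2 - 6*j + 9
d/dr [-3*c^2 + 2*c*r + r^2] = 2*c + 2*r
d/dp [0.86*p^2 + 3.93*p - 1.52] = 1.72*p + 3.93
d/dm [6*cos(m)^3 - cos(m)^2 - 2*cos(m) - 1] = 2*(-9*cos(m)^2 + cos(m) + 1)*sin(m)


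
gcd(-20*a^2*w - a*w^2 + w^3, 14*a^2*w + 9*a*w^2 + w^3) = w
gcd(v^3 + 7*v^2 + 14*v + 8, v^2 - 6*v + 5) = 1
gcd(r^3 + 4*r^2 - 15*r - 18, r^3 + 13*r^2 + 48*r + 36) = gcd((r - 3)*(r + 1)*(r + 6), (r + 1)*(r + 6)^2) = r^2 + 7*r + 6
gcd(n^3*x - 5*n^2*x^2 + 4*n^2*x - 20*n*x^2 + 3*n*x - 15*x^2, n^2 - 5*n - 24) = n + 3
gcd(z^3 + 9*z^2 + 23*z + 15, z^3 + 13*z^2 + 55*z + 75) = z^2 + 8*z + 15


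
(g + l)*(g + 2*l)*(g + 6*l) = g^3 + 9*g^2*l + 20*g*l^2 + 12*l^3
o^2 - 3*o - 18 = (o - 6)*(o + 3)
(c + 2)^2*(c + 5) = c^3 + 9*c^2 + 24*c + 20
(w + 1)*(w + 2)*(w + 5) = w^3 + 8*w^2 + 17*w + 10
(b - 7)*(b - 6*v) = b^2 - 6*b*v - 7*b + 42*v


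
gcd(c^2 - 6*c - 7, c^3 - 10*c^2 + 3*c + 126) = c - 7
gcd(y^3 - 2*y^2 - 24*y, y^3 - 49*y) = y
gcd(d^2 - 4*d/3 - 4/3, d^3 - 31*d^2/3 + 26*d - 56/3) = d - 2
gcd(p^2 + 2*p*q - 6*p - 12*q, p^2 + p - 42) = p - 6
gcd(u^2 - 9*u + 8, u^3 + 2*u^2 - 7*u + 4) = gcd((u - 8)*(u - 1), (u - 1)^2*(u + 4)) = u - 1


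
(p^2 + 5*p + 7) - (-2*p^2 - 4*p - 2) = 3*p^2 + 9*p + 9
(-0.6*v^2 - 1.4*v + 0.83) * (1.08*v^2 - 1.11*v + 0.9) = -0.648*v^4 - 0.846*v^3 + 1.9104*v^2 - 2.1813*v + 0.747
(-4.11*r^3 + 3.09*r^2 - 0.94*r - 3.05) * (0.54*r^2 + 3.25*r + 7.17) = -2.2194*r^5 - 11.6889*r^4 - 19.9338*r^3 + 17.4533*r^2 - 16.6523*r - 21.8685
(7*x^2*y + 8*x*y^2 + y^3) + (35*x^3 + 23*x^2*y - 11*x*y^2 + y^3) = 35*x^3 + 30*x^2*y - 3*x*y^2 + 2*y^3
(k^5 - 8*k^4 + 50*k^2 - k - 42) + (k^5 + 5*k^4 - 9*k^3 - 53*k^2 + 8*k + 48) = 2*k^5 - 3*k^4 - 9*k^3 - 3*k^2 + 7*k + 6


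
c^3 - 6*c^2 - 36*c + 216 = (c - 6)^2*(c + 6)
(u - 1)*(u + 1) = u^2 - 1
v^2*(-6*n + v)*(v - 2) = -6*n*v^3 + 12*n*v^2 + v^4 - 2*v^3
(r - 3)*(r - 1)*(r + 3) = r^3 - r^2 - 9*r + 9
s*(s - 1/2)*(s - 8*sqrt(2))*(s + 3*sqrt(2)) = s^4 - 5*sqrt(2)*s^3 - s^3/2 - 48*s^2 + 5*sqrt(2)*s^2/2 + 24*s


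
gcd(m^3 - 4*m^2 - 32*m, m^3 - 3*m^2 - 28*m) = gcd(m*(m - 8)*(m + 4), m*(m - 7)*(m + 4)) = m^2 + 4*m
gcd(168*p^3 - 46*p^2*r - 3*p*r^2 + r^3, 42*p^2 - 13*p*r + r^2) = 6*p - r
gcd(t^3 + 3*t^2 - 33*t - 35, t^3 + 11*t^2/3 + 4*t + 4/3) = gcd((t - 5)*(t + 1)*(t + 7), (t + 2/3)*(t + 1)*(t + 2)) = t + 1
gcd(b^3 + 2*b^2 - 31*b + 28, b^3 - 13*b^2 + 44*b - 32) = b^2 - 5*b + 4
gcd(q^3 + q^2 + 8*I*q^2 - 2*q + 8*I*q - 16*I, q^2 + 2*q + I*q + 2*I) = q + 2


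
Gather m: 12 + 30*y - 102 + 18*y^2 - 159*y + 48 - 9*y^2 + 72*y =9*y^2 - 57*y - 42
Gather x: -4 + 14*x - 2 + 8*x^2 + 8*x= 8*x^2 + 22*x - 6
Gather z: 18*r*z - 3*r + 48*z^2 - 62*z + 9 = -3*r + 48*z^2 + z*(18*r - 62) + 9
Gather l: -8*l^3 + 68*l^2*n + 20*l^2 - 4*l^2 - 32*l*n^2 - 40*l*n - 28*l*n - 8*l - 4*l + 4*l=-8*l^3 + l^2*(68*n + 16) + l*(-32*n^2 - 68*n - 8)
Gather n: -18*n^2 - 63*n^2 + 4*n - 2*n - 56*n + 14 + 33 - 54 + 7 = -81*n^2 - 54*n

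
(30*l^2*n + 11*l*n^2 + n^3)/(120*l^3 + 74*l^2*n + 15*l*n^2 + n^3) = n/(4*l + n)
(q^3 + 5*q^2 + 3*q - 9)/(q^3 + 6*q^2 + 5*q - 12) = (q + 3)/(q + 4)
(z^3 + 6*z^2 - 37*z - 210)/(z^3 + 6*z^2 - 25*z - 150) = (z^2 + z - 42)/(z^2 + z - 30)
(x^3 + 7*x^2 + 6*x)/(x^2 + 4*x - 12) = x*(x + 1)/(x - 2)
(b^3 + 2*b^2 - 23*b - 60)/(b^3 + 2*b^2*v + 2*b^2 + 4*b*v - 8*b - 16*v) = (b^2 - 2*b - 15)/(b^2 + 2*b*v - 2*b - 4*v)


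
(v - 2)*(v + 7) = v^2 + 5*v - 14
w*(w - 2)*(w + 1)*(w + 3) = w^4 + 2*w^3 - 5*w^2 - 6*w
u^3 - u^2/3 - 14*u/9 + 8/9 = (u - 1)*(u - 2/3)*(u + 4/3)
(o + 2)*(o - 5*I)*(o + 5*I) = o^3 + 2*o^2 + 25*o + 50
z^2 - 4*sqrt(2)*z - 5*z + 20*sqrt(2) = (z - 5)*(z - 4*sqrt(2))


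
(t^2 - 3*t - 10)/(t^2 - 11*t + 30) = (t + 2)/(t - 6)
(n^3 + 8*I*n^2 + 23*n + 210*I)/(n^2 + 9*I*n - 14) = (n^2 + I*n + 30)/(n + 2*I)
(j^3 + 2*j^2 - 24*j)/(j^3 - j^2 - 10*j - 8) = j*(j + 6)/(j^2 + 3*j + 2)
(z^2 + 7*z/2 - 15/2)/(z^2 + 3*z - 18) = (2*z^2 + 7*z - 15)/(2*(z^2 + 3*z - 18))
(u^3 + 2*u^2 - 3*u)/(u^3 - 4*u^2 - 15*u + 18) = u/(u - 6)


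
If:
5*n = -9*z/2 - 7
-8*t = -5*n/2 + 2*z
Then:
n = -9*z/10 - 7/5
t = -17*z/32 - 7/16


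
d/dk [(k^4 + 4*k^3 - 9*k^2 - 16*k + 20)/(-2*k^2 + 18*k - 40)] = (-2*k^5 + 23*k^4 - 8*k^3 - 337*k^2 + 400*k + 140)/(2*(k^4 - 18*k^3 + 121*k^2 - 360*k + 400))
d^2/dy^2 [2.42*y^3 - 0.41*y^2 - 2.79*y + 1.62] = 14.52*y - 0.82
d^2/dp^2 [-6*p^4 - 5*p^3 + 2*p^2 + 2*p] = -72*p^2 - 30*p + 4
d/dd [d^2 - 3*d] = 2*d - 3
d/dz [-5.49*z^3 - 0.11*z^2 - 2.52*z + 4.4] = -16.47*z^2 - 0.22*z - 2.52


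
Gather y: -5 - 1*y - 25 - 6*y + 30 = -7*y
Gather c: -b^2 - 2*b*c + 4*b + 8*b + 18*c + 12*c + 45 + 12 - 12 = -b^2 + 12*b + c*(30 - 2*b) + 45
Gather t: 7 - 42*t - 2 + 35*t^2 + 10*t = 35*t^2 - 32*t + 5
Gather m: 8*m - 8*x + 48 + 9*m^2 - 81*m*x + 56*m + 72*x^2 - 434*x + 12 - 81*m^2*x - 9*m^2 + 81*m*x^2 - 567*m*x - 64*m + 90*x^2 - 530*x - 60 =-81*m^2*x + m*(81*x^2 - 648*x) + 162*x^2 - 972*x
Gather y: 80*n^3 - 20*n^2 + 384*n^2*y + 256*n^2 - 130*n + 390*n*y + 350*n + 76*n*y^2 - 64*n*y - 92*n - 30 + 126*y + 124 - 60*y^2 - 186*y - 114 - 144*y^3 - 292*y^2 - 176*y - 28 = 80*n^3 + 236*n^2 + 128*n - 144*y^3 + y^2*(76*n - 352) + y*(384*n^2 + 326*n - 236) - 48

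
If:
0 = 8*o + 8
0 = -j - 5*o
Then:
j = 5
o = -1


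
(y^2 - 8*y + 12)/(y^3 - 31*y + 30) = (y^2 - 8*y + 12)/(y^3 - 31*y + 30)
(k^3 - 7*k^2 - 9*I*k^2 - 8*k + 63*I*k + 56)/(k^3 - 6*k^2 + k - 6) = (k^2 - k*(7 + 8*I) + 56*I)/(k^2 + k*(-6 + I) - 6*I)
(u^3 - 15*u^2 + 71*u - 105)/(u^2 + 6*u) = (u^3 - 15*u^2 + 71*u - 105)/(u*(u + 6))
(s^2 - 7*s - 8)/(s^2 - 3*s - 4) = (s - 8)/(s - 4)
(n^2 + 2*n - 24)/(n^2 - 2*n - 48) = (n - 4)/(n - 8)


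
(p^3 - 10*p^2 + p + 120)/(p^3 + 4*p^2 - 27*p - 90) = (p - 8)/(p + 6)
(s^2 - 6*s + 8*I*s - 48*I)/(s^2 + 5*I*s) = (s^2 - 6*s + 8*I*s - 48*I)/(s*(s + 5*I))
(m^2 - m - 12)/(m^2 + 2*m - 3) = (m - 4)/(m - 1)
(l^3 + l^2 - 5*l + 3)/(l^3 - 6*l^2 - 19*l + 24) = (l - 1)/(l - 8)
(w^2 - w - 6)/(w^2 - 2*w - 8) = (w - 3)/(w - 4)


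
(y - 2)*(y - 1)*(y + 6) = y^3 + 3*y^2 - 16*y + 12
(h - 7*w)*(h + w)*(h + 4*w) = h^3 - 2*h^2*w - 31*h*w^2 - 28*w^3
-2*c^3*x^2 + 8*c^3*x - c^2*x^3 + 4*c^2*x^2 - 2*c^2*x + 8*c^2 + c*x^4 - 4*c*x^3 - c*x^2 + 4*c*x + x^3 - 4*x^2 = (-2*c + x)*(c + x)*(x - 4)*(c*x + 1)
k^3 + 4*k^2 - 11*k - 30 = (k - 3)*(k + 2)*(k + 5)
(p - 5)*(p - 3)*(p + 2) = p^3 - 6*p^2 - p + 30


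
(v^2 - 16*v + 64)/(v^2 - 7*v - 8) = (v - 8)/(v + 1)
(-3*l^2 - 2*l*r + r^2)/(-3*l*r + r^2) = (l + r)/r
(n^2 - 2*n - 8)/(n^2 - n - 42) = (-n^2 + 2*n + 8)/(-n^2 + n + 42)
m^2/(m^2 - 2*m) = m/(m - 2)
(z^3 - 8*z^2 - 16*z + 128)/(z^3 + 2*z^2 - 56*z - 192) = (z - 4)/(z + 6)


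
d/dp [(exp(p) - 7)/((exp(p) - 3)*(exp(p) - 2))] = (-exp(2*p) + 14*exp(p) - 29)*exp(p)/(exp(4*p) - 10*exp(3*p) + 37*exp(2*p) - 60*exp(p) + 36)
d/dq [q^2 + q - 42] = 2*q + 1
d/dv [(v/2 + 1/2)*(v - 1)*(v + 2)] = 3*v^2/2 + 2*v - 1/2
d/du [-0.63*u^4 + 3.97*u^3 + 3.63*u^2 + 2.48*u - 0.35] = -2.52*u^3 + 11.91*u^2 + 7.26*u + 2.48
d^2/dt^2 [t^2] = 2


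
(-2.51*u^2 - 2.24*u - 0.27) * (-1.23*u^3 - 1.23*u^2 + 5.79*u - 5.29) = 3.0873*u^5 + 5.8425*u^4 - 11.4456*u^3 + 0.640399999999998*u^2 + 10.2863*u + 1.4283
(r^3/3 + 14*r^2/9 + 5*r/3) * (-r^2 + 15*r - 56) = -r^5/3 + 31*r^4/9 + 3*r^3 - 559*r^2/9 - 280*r/3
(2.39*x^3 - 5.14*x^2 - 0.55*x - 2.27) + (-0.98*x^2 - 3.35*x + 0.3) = 2.39*x^3 - 6.12*x^2 - 3.9*x - 1.97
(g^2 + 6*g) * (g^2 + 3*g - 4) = g^4 + 9*g^3 + 14*g^2 - 24*g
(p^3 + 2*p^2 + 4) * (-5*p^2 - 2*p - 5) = -5*p^5 - 12*p^4 - 9*p^3 - 30*p^2 - 8*p - 20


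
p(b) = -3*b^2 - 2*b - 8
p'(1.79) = -12.74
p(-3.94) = -46.69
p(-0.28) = -7.68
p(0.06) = -8.13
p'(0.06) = -2.36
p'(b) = -6*b - 2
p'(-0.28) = -0.32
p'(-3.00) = 16.00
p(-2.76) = -25.33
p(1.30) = -15.67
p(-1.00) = -9.00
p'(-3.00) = 16.00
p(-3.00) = -29.00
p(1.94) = -23.17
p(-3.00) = -29.00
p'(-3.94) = 21.64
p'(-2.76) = 14.56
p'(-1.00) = 4.00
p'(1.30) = -9.80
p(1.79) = -21.19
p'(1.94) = -13.64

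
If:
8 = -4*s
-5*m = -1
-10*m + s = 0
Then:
No Solution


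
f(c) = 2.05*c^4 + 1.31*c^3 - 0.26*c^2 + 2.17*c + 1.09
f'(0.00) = 2.17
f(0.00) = 1.09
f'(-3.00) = -182.30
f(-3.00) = 122.92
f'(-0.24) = 2.41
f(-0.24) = 0.54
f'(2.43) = 141.77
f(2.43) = 95.10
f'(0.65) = 5.74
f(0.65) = 3.12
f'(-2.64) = -119.94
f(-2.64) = 69.02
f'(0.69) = 6.38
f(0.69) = 3.36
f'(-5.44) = -1198.81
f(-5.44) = 1566.05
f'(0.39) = 3.05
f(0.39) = 2.02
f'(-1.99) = -45.85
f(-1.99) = 17.57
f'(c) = 8.2*c^3 + 3.93*c^2 - 0.52*c + 2.17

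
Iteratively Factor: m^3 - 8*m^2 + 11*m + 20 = (m + 1)*(m^2 - 9*m + 20) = (m - 4)*(m + 1)*(m - 5)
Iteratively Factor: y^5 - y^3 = (y - 1)*(y^4 + y^3) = y*(y - 1)*(y^3 + y^2) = y^2*(y - 1)*(y^2 + y) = y^3*(y - 1)*(y + 1)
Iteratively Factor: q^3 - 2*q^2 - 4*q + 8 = (q - 2)*(q^2 - 4) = (q - 2)*(q + 2)*(q - 2)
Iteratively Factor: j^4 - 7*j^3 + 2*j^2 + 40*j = (j)*(j^3 - 7*j^2 + 2*j + 40) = j*(j - 5)*(j^2 - 2*j - 8) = j*(j - 5)*(j - 4)*(j + 2)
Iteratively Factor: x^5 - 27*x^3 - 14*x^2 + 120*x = (x + 4)*(x^4 - 4*x^3 - 11*x^2 + 30*x) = x*(x + 4)*(x^3 - 4*x^2 - 11*x + 30) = x*(x - 2)*(x + 4)*(x^2 - 2*x - 15) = x*(x - 2)*(x + 3)*(x + 4)*(x - 5)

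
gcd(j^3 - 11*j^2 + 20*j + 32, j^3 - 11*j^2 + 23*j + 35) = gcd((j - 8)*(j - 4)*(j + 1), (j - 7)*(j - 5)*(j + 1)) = j + 1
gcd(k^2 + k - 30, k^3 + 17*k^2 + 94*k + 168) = k + 6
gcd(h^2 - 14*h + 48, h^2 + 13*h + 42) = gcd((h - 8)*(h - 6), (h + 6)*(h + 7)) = 1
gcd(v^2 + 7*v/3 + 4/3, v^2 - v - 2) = v + 1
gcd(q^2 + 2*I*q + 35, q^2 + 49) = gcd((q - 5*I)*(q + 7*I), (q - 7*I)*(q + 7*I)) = q + 7*I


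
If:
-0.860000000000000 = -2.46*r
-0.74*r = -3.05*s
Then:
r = 0.35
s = 0.08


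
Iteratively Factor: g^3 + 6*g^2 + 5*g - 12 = (g - 1)*(g^2 + 7*g + 12) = (g - 1)*(g + 4)*(g + 3)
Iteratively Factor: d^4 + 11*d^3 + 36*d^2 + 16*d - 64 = (d + 4)*(d^3 + 7*d^2 + 8*d - 16) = (d - 1)*(d + 4)*(d^2 + 8*d + 16) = (d - 1)*(d + 4)^2*(d + 4)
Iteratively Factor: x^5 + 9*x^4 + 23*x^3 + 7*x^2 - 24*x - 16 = (x - 1)*(x^4 + 10*x^3 + 33*x^2 + 40*x + 16) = (x - 1)*(x + 4)*(x^3 + 6*x^2 + 9*x + 4) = (x - 1)*(x + 1)*(x + 4)*(x^2 + 5*x + 4) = (x - 1)*(x + 1)^2*(x + 4)*(x + 4)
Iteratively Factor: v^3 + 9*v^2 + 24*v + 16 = (v + 4)*(v^2 + 5*v + 4) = (v + 4)^2*(v + 1)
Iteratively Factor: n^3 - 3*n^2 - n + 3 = (n - 1)*(n^2 - 2*n - 3) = (n - 3)*(n - 1)*(n + 1)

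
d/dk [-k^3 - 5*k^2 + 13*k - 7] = -3*k^2 - 10*k + 13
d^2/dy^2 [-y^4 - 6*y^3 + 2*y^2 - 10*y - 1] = -12*y^2 - 36*y + 4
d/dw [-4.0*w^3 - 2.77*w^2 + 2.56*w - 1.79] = -12.0*w^2 - 5.54*w + 2.56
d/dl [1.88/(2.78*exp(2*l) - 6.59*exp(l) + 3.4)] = (12.3892 - 10.4528*exp(l))*exp(l)/(2.78*exp(2*l) - 6.59*exp(l) + 3.4)^2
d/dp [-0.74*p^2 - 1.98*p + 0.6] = -1.48*p - 1.98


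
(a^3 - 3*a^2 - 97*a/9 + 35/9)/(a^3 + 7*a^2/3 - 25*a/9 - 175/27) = 3*(3*a^2 - 16*a + 5)/(9*a^2 - 25)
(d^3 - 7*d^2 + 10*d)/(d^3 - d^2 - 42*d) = (-d^2 + 7*d - 10)/(-d^2 + d + 42)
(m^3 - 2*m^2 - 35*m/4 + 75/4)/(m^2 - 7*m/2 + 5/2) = (2*m^2 + m - 15)/(2*(m - 1))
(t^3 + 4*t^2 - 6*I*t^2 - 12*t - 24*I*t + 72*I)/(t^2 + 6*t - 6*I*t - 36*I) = t - 2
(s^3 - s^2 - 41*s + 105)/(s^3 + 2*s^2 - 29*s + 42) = (s - 5)/(s - 2)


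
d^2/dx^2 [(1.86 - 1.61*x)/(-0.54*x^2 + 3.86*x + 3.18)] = ((14.438 - 5.2164*x)*(-0.54*x^2 + 3.86*x + 3.18) - (1.08*x - 3.86)*(1.61*x - 1.86)*(2.16*x - 7.72))/(-0.54*x^2 + 3.86*x + 3.18)^3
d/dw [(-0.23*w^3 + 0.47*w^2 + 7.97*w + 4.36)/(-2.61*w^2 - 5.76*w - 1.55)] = (0.6003*w^4 + 2.6496*w^3 + 19.164*w^2 + 21.3022*w + 12.7601)/(6.8121*w^4 + 30.0672*w^3 + 41.2686*w^2 + 17.856*w + 2.4025)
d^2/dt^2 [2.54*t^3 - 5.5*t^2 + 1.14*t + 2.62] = 15.24*t - 11.0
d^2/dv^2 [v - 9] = 0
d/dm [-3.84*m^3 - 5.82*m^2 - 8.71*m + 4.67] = -11.52*m^2 - 11.64*m - 8.71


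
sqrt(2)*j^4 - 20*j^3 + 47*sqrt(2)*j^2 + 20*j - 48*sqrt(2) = (j - 1)*(j - 6*sqrt(2))*(j - 4*sqrt(2))*(sqrt(2)*j + sqrt(2))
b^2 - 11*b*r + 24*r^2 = (b - 8*r)*(b - 3*r)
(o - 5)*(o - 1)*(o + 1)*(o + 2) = o^4 - 3*o^3 - 11*o^2 + 3*o + 10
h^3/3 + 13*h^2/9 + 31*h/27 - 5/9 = (h/3 + 1)*(h - 1/3)*(h + 5/3)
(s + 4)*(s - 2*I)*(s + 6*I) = s^3 + 4*s^2 + 4*I*s^2 + 12*s + 16*I*s + 48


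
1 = 1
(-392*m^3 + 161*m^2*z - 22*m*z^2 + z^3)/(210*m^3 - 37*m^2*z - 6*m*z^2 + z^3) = (56*m^2 - 15*m*z + z^2)/(-30*m^2 + m*z + z^2)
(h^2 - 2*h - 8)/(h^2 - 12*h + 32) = (h + 2)/(h - 8)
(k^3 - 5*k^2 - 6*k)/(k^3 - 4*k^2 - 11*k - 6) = k/(k + 1)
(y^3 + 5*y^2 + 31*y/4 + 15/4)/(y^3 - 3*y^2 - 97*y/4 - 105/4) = (y + 1)/(y - 7)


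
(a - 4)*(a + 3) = a^2 - a - 12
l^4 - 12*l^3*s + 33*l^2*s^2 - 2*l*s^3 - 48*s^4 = (l - 8*s)*(l - 3*s)*(l - 2*s)*(l + s)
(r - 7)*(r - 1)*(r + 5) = r^3 - 3*r^2 - 33*r + 35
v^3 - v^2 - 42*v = v*(v - 7)*(v + 6)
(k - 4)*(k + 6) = k^2 + 2*k - 24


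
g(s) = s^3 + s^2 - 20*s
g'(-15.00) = 625.00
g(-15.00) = -2850.00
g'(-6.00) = 76.00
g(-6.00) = -60.00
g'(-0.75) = -19.81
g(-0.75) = 15.14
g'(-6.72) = 102.04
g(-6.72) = -123.91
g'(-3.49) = 9.56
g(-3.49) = 39.47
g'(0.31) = -19.09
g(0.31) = -6.07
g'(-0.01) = -20.02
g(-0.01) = 0.20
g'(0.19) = -19.51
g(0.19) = -3.76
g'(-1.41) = -16.86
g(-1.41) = 27.38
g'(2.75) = 8.19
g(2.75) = -26.64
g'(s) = 3*s^2 + 2*s - 20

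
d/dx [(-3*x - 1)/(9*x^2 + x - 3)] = (-27*x^2 - 3*x + (3*x + 1)*(18*x + 1) + 9)/(9*x^2 + x - 3)^2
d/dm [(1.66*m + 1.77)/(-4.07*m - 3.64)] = (4.727305*m + 4.22786)/(4.07*m + 3.64)^3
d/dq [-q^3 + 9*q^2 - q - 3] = -3*q^2 + 18*q - 1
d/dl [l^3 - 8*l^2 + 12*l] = 3*l^2 - 16*l + 12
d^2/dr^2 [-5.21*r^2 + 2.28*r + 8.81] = -10.4200000000000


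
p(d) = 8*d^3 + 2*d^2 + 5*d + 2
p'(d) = 24*d^2 + 4*d + 5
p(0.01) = 2.05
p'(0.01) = 5.04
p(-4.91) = -921.30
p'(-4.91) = 563.95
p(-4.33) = -631.61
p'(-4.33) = 437.65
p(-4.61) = -762.32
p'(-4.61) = 496.61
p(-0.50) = -1.00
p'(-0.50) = 9.00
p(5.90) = 1744.15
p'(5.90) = 864.04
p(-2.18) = -82.28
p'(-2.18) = 110.34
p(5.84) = 1692.82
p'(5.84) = 846.89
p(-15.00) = -26623.00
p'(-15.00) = 5345.00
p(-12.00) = -13594.00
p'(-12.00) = 3413.00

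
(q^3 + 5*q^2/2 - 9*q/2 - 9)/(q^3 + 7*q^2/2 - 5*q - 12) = (q + 3)/(q + 4)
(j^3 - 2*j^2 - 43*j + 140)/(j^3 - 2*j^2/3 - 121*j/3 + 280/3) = 3*(j - 4)/(3*j - 8)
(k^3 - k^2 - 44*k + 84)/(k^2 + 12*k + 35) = (k^2 - 8*k + 12)/(k + 5)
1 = 1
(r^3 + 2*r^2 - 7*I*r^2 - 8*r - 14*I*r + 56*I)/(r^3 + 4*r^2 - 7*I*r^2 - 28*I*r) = (r - 2)/r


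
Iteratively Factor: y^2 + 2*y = (y + 2)*(y)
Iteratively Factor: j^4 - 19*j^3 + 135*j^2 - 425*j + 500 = (j - 5)*(j^3 - 14*j^2 + 65*j - 100) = (j - 5)*(j - 4)*(j^2 - 10*j + 25) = (j - 5)^2*(j - 4)*(j - 5)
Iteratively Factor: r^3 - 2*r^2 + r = (r - 1)*(r^2 - r) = r*(r - 1)*(r - 1)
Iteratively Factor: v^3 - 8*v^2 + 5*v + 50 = (v - 5)*(v^2 - 3*v - 10) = (v - 5)^2*(v + 2)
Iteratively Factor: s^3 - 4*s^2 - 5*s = (s - 5)*(s^2 + s) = (s - 5)*(s + 1)*(s)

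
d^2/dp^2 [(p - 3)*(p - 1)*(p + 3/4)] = 6*p - 13/2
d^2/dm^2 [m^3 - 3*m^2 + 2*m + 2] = 6*m - 6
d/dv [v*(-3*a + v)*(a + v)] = -3*a^2 - 4*a*v + 3*v^2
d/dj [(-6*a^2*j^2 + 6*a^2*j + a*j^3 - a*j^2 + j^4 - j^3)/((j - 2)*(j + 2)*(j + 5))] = (6*a^2*j^4 - 12*a^2*j^3 - 6*a^2*j^2 + 240*a^2*j - 120*a^2 + 6*a*j^4 - 8*a*j^3 - 56*a*j^2 + 40*a*j + j^6 + 10*j^5 - 17*j^4 - 72*j^3 + 60*j^2)/(j^6 + 10*j^5 + 17*j^4 - 80*j^3 - 184*j^2 + 160*j + 400)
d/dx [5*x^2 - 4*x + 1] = 10*x - 4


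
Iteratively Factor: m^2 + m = (m)*(m + 1)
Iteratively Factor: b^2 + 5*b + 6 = (b + 3)*(b + 2)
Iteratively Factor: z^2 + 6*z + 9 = (z + 3)*(z + 3)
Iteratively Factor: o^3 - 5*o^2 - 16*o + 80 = (o + 4)*(o^2 - 9*o + 20) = (o - 5)*(o + 4)*(o - 4)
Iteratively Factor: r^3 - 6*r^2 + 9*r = (r)*(r^2 - 6*r + 9) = r*(r - 3)*(r - 3)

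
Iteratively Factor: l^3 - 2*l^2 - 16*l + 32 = (l - 4)*(l^2 + 2*l - 8) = (l - 4)*(l + 4)*(l - 2)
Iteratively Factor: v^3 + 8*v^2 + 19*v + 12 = (v + 1)*(v^2 + 7*v + 12) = (v + 1)*(v + 3)*(v + 4)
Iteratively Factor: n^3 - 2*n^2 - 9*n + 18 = (n - 3)*(n^2 + n - 6) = (n - 3)*(n + 3)*(n - 2)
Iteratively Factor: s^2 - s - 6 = (s + 2)*(s - 3)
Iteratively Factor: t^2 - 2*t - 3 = (t - 3)*(t + 1)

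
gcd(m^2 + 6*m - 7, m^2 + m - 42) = m + 7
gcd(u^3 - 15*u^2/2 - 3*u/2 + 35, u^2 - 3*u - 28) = u - 7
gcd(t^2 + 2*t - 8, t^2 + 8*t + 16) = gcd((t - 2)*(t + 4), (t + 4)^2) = t + 4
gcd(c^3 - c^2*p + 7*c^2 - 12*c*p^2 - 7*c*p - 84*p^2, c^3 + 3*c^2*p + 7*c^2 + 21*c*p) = c^2 + 3*c*p + 7*c + 21*p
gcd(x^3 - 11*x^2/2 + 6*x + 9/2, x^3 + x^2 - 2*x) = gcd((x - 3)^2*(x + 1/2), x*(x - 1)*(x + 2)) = 1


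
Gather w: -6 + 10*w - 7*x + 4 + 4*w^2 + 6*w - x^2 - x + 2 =4*w^2 + 16*w - x^2 - 8*x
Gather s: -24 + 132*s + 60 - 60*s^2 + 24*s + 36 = -60*s^2 + 156*s + 72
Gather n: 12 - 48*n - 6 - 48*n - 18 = -96*n - 12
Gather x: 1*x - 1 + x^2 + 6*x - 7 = x^2 + 7*x - 8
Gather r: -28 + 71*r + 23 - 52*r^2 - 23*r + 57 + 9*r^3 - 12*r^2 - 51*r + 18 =9*r^3 - 64*r^2 - 3*r + 70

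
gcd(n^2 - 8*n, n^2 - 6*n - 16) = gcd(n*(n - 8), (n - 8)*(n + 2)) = n - 8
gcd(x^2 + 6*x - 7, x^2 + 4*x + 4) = 1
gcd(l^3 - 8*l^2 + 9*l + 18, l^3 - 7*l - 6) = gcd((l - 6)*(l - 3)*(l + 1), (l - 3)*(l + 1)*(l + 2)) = l^2 - 2*l - 3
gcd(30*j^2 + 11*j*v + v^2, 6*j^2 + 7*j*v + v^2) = 6*j + v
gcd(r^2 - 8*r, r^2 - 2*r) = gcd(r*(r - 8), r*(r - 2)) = r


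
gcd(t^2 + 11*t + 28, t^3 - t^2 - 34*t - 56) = t + 4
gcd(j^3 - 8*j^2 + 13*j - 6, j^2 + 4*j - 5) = j - 1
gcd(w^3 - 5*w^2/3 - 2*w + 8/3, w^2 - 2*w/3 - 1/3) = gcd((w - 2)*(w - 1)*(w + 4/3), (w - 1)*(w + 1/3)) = w - 1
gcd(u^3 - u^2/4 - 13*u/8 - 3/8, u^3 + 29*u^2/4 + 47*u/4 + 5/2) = u + 1/4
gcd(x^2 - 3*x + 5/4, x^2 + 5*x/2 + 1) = 1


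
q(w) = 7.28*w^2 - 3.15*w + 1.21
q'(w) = 14.56*w - 3.15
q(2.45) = 37.19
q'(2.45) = 32.52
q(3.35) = 72.36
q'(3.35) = 45.63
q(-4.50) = 162.80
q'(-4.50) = -68.67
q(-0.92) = 10.27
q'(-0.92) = -16.55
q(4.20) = 116.40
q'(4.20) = 58.00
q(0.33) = 0.96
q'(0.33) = 1.65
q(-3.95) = 127.24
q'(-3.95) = -60.66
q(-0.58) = 5.49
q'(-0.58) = -11.59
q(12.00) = 1011.73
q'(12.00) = 171.57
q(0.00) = 1.21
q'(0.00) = -3.15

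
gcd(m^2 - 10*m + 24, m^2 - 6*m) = m - 6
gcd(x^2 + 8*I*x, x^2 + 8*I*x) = x^2 + 8*I*x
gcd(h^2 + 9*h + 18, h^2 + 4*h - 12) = h + 6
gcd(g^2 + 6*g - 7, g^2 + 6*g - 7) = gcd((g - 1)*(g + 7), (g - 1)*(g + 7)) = g^2 + 6*g - 7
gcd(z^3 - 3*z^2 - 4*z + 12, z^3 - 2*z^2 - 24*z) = 1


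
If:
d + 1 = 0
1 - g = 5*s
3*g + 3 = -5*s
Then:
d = -1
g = -2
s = 3/5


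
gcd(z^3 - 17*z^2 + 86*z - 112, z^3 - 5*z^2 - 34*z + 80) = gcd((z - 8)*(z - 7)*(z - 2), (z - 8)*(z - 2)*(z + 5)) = z^2 - 10*z + 16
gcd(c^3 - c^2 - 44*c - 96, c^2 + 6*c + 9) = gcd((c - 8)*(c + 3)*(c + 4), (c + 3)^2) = c + 3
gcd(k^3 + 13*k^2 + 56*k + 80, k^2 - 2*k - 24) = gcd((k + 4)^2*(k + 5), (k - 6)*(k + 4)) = k + 4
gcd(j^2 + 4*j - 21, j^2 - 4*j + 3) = j - 3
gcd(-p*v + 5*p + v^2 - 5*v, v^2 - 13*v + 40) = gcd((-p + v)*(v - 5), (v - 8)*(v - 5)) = v - 5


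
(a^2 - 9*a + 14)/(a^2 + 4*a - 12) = (a - 7)/(a + 6)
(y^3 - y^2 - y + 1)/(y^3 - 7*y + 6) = (y^2 - 1)/(y^2 + y - 6)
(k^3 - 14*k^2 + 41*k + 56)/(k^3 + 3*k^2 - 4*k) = (k^3 - 14*k^2 + 41*k + 56)/(k*(k^2 + 3*k - 4))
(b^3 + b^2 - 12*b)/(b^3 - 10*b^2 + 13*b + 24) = b*(b + 4)/(b^2 - 7*b - 8)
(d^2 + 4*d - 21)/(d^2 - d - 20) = (-d^2 - 4*d + 21)/(-d^2 + d + 20)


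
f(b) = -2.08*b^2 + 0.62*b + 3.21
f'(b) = 0.62 - 4.16*b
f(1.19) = 1.00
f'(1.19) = -4.33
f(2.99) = -13.53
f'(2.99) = -11.82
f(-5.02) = -52.32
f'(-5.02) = 21.50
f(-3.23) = -20.49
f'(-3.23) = 14.06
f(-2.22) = -8.42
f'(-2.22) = 9.86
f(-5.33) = -59.19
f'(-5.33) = 22.79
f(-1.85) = -5.06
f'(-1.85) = 8.32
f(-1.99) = -6.26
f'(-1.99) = 8.90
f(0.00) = 3.21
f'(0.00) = 0.62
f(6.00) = -67.95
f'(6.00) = -24.34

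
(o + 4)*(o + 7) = o^2 + 11*o + 28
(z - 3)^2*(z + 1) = z^3 - 5*z^2 + 3*z + 9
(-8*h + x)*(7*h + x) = -56*h^2 - h*x + x^2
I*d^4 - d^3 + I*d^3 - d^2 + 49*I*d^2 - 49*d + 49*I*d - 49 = (d - 7*I)*(d + I)*(d + 7*I)*(I*d + I)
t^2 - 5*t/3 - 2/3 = (t - 2)*(t + 1/3)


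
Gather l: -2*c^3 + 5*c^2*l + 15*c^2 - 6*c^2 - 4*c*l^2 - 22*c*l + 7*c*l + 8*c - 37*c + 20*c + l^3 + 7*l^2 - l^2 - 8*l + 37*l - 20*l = -2*c^3 + 9*c^2 - 9*c + l^3 + l^2*(6 - 4*c) + l*(5*c^2 - 15*c + 9)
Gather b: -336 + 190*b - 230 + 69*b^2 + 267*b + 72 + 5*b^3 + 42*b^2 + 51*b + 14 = 5*b^3 + 111*b^2 + 508*b - 480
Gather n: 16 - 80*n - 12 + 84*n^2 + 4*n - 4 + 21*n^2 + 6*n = 105*n^2 - 70*n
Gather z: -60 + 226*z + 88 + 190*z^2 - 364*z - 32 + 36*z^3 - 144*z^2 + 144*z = 36*z^3 + 46*z^2 + 6*z - 4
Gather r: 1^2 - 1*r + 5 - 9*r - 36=-10*r - 30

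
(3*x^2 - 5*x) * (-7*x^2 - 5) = -21*x^4 + 35*x^3 - 15*x^2 + 25*x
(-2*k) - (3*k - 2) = 2 - 5*k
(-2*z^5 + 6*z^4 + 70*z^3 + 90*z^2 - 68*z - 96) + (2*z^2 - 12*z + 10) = -2*z^5 + 6*z^4 + 70*z^3 + 92*z^2 - 80*z - 86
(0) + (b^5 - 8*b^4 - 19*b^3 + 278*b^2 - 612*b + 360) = b^5 - 8*b^4 - 19*b^3 + 278*b^2 - 612*b + 360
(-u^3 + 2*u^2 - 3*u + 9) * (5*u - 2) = -5*u^4 + 12*u^3 - 19*u^2 + 51*u - 18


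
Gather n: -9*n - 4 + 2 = -9*n - 2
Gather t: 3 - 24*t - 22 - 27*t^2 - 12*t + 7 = -27*t^2 - 36*t - 12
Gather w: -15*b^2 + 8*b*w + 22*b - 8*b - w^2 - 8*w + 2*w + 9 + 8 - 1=-15*b^2 + 14*b - w^2 + w*(8*b - 6) + 16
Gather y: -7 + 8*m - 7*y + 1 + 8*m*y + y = 8*m + y*(8*m - 6) - 6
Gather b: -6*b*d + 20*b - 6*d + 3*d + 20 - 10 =b*(20 - 6*d) - 3*d + 10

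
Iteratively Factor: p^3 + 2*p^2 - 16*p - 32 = (p - 4)*(p^2 + 6*p + 8) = (p - 4)*(p + 2)*(p + 4)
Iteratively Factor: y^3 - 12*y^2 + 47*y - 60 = (y - 4)*(y^2 - 8*y + 15) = (y - 5)*(y - 4)*(y - 3)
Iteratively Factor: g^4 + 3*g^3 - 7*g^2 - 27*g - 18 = (g + 2)*(g^3 + g^2 - 9*g - 9) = (g + 1)*(g + 2)*(g^2 - 9) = (g - 3)*(g + 1)*(g + 2)*(g + 3)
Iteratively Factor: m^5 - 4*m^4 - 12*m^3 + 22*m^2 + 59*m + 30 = (m - 5)*(m^4 + m^3 - 7*m^2 - 13*m - 6) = (m - 5)*(m + 1)*(m^3 - 7*m - 6) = (m - 5)*(m + 1)*(m + 2)*(m^2 - 2*m - 3) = (m - 5)*(m - 3)*(m + 1)*(m + 2)*(m + 1)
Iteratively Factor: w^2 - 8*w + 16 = (w - 4)*(w - 4)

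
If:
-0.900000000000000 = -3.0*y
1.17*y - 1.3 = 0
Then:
No Solution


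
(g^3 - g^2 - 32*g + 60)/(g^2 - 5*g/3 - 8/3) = 3*(-g^3 + g^2 + 32*g - 60)/(-3*g^2 + 5*g + 8)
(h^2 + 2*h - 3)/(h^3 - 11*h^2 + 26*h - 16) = (h + 3)/(h^2 - 10*h + 16)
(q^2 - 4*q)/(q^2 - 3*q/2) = 2*(q - 4)/(2*q - 3)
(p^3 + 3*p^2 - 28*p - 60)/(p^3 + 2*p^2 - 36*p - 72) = (p - 5)/(p - 6)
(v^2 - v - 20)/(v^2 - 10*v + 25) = (v + 4)/(v - 5)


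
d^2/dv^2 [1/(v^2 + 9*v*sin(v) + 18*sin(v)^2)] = ((v^2 + 9*v*sin(v) + 18*sin(v)^2)*(9*v*sin(v) + 72*sin(v)^2 - 18*cos(v) - 38) + 2*(9*v*cos(v) + 2*v + 9*sin(v) + 18*sin(2*v))^2)/((v + 3*sin(v))^3*(v + 6*sin(v))^3)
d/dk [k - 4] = 1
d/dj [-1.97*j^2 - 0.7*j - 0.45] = -3.94*j - 0.7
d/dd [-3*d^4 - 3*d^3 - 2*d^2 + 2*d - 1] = -12*d^3 - 9*d^2 - 4*d + 2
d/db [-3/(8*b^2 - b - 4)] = 3*(16*b - 1)/(-8*b^2 + b + 4)^2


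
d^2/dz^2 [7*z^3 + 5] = 42*z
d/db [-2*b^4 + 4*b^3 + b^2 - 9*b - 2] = -8*b^3 + 12*b^2 + 2*b - 9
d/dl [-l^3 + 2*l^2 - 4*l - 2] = -3*l^2 + 4*l - 4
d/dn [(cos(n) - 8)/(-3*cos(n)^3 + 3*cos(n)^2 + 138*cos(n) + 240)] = -(2*cos(n) + 7)*sin(n)/(3*(cos(n) + 2)^2*(cos(n) + 5)^2)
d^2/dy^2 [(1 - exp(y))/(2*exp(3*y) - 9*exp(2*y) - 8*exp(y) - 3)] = (-16*exp(6*y) + 90*exp(5*y) - 343*exp(4*y) + 286*exp(3*y) + 432*exp(2*y) - 20*exp(y) - 33)*exp(y)/(8*exp(9*y) - 108*exp(8*y) + 390*exp(7*y) + 99*exp(6*y) - 1236*exp(5*y) - 2169*exp(4*y) - 1754*exp(3*y) - 819*exp(2*y) - 216*exp(y) - 27)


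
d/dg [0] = 0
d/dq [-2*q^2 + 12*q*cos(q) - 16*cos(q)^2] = -12*q*sin(q) - 4*q + 16*sin(2*q) + 12*cos(q)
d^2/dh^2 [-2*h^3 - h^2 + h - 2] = -12*h - 2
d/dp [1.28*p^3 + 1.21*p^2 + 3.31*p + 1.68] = 3.84*p^2 + 2.42*p + 3.31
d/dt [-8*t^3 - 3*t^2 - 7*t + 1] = -24*t^2 - 6*t - 7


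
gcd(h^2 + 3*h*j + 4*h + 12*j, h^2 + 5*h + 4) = h + 4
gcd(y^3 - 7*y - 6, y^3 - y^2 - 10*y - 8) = y^2 + 3*y + 2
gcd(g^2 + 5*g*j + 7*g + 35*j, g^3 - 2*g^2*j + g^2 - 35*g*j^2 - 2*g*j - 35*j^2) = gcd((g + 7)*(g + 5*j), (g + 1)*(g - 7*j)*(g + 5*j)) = g + 5*j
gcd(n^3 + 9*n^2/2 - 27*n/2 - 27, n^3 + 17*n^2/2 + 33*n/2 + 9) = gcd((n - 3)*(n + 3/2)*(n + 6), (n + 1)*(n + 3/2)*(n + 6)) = n^2 + 15*n/2 + 9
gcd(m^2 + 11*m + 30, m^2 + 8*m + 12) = m + 6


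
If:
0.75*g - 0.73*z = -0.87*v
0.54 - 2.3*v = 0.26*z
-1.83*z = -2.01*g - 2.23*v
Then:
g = -0.08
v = 0.22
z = 0.17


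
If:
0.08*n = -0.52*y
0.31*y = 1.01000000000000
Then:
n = -21.18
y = 3.26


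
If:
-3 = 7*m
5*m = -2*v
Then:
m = -3/7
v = 15/14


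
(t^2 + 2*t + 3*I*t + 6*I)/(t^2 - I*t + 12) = (t + 2)/(t - 4*I)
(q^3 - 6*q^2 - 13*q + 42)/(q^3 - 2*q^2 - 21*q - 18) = (q^2 - 9*q + 14)/(q^2 - 5*q - 6)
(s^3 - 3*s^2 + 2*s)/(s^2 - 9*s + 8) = s*(s - 2)/(s - 8)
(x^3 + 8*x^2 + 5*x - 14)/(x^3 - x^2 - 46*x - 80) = (x^2 + 6*x - 7)/(x^2 - 3*x - 40)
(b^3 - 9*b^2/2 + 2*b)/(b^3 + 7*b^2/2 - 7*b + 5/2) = b*(b - 4)/(b^2 + 4*b - 5)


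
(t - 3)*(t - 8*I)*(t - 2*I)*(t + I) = t^4 - 3*t^3 - 9*I*t^3 - 6*t^2 + 27*I*t^2 + 18*t - 16*I*t + 48*I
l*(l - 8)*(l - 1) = l^3 - 9*l^2 + 8*l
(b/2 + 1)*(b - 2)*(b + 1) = b^3/2 + b^2/2 - 2*b - 2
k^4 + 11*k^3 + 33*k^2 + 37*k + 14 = (k + 1)^2*(k + 2)*(k + 7)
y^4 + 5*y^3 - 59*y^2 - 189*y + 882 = (y - 6)*(y - 3)*(y + 7)^2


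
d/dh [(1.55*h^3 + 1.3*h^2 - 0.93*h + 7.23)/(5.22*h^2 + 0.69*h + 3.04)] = (8.091*h^4 + 2.139*h^3 + 19.8876*h^2 - 67.5772*h - 7.8159)/(27.2484*h^4 + 7.2036*h^3 + 32.2137*h^2 + 4.1952*h + 9.2416)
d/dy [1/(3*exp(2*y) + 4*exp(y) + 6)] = (-6*exp(y) - 4)*exp(y)/(3*exp(2*y) + 4*exp(y) + 6)^2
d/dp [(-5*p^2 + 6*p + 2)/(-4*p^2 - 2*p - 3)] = 2*(17*p^2 + 23*p - 7)/(16*p^4 + 16*p^3 + 28*p^2 + 12*p + 9)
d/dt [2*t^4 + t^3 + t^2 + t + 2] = 8*t^3 + 3*t^2 + 2*t + 1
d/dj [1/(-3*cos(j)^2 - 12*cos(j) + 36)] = -2*(cos(j) + 2)*sin(j)/(3*(cos(j)^2 + 4*cos(j) - 12)^2)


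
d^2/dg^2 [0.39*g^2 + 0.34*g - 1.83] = 0.780000000000000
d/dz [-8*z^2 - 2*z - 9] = -16*z - 2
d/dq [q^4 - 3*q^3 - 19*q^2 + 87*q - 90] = 4*q^3 - 9*q^2 - 38*q + 87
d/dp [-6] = 0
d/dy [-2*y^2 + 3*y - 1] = 3 - 4*y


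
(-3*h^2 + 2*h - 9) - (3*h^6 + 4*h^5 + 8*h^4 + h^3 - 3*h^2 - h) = -3*h^6 - 4*h^5 - 8*h^4 - h^3 + 3*h - 9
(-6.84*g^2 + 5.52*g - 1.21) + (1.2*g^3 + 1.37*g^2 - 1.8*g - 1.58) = 1.2*g^3 - 5.47*g^2 + 3.72*g - 2.79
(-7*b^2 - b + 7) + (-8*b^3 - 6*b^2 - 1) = -8*b^3 - 13*b^2 - b + 6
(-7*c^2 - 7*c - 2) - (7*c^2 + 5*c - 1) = -14*c^2 - 12*c - 1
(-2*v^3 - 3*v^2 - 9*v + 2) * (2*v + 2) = -4*v^4 - 10*v^3 - 24*v^2 - 14*v + 4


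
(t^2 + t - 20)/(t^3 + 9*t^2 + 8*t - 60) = (t - 4)/(t^2 + 4*t - 12)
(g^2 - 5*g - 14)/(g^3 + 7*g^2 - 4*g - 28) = (g - 7)/(g^2 + 5*g - 14)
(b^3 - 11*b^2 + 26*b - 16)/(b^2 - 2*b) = b - 9 + 8/b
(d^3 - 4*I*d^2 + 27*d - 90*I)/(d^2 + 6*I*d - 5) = (d^2 - 9*I*d - 18)/(d + I)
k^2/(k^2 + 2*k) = k/(k + 2)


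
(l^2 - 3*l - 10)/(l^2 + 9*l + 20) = (l^2 - 3*l - 10)/(l^2 + 9*l + 20)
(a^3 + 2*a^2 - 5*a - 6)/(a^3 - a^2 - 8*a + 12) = (a + 1)/(a - 2)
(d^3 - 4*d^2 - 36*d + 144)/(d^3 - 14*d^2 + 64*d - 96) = (d + 6)/(d - 4)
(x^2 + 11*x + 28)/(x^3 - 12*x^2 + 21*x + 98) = (x^2 + 11*x + 28)/(x^3 - 12*x^2 + 21*x + 98)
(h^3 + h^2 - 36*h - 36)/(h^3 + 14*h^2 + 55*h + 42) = (h - 6)/(h + 7)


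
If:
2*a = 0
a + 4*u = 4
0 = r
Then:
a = 0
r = 0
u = 1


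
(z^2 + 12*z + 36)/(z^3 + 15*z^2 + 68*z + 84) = (z + 6)/(z^2 + 9*z + 14)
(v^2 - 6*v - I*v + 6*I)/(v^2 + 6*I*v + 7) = (v - 6)/(v + 7*I)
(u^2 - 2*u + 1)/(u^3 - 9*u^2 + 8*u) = (u - 1)/(u*(u - 8))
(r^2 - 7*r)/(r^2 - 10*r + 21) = r/(r - 3)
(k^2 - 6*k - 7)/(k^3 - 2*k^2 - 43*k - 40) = (k - 7)/(k^2 - 3*k - 40)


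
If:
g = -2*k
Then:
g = -2*k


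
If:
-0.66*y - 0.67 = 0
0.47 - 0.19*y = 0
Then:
No Solution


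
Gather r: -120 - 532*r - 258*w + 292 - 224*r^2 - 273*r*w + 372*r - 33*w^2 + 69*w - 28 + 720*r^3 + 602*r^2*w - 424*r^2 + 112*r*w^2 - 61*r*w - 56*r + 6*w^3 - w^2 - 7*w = 720*r^3 + r^2*(602*w - 648) + r*(112*w^2 - 334*w - 216) + 6*w^3 - 34*w^2 - 196*w + 144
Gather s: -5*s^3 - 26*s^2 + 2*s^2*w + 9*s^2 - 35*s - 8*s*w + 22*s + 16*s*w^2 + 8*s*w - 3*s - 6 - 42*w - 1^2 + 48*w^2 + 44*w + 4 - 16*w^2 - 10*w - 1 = -5*s^3 + s^2*(2*w - 17) + s*(16*w^2 - 16) + 32*w^2 - 8*w - 4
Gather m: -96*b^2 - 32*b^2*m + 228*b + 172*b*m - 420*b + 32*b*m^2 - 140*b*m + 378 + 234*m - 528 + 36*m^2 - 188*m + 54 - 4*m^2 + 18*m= -96*b^2 - 192*b + m^2*(32*b + 32) + m*(-32*b^2 + 32*b + 64) - 96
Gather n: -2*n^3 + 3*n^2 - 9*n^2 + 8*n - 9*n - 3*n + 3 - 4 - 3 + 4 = -2*n^3 - 6*n^2 - 4*n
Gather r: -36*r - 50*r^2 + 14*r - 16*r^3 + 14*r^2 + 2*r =-16*r^3 - 36*r^2 - 20*r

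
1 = 1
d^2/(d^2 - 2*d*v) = d/(d - 2*v)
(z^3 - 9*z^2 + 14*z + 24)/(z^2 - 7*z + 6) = (z^2 - 3*z - 4)/(z - 1)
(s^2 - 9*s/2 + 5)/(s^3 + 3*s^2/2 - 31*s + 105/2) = (s - 2)/(s^2 + 4*s - 21)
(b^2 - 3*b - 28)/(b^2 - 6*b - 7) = (b + 4)/(b + 1)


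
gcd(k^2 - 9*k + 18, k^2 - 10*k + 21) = k - 3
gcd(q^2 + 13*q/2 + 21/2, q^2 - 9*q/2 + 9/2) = 1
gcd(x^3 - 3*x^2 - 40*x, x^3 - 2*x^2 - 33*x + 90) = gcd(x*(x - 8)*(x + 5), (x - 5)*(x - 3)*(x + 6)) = 1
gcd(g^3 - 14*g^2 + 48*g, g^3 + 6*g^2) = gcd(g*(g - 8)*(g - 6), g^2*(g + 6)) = g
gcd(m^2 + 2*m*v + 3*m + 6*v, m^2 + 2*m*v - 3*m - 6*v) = m + 2*v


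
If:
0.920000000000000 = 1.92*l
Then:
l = 0.48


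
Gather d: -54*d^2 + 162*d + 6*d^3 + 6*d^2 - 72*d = 6*d^3 - 48*d^2 + 90*d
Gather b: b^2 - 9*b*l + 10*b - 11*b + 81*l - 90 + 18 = b^2 + b*(-9*l - 1) + 81*l - 72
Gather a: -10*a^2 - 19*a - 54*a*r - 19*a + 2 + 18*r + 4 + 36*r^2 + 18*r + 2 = -10*a^2 + a*(-54*r - 38) + 36*r^2 + 36*r + 8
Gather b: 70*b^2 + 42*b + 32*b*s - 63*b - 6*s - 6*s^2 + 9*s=70*b^2 + b*(32*s - 21) - 6*s^2 + 3*s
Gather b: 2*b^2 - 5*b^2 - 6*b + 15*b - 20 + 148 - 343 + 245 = -3*b^2 + 9*b + 30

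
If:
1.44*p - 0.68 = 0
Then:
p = 0.47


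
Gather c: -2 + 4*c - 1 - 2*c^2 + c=-2*c^2 + 5*c - 3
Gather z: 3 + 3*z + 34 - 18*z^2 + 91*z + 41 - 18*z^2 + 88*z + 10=-36*z^2 + 182*z + 88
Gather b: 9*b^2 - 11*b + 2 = 9*b^2 - 11*b + 2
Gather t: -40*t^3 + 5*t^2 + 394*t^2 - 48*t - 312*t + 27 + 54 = -40*t^3 + 399*t^2 - 360*t + 81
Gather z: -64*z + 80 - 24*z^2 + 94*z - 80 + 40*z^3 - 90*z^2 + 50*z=40*z^3 - 114*z^2 + 80*z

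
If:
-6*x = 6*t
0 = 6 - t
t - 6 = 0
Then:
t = 6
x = -6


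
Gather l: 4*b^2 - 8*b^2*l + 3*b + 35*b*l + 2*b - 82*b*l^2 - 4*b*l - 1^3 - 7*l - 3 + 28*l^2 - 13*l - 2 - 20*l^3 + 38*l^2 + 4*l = 4*b^2 + 5*b - 20*l^3 + l^2*(66 - 82*b) + l*(-8*b^2 + 31*b - 16) - 6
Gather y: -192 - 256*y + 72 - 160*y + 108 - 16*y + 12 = -432*y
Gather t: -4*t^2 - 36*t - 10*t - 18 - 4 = -4*t^2 - 46*t - 22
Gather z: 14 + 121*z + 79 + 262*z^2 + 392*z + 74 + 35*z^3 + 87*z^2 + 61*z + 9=35*z^3 + 349*z^2 + 574*z + 176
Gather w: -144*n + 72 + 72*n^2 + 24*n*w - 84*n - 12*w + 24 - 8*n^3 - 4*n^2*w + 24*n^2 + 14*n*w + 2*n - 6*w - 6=-8*n^3 + 96*n^2 - 226*n + w*(-4*n^2 + 38*n - 18) + 90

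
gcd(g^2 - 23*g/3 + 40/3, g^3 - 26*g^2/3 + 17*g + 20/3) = g - 5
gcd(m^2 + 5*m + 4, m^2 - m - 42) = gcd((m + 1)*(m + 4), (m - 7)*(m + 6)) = 1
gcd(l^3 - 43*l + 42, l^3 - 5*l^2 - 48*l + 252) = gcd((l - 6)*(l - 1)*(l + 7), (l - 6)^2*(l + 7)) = l^2 + l - 42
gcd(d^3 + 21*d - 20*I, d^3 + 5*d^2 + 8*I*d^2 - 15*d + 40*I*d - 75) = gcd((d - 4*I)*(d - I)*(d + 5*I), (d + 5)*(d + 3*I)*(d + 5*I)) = d + 5*I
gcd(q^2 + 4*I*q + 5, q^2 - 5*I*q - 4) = q - I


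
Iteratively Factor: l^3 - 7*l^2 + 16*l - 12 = (l - 2)*(l^2 - 5*l + 6) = (l - 3)*(l - 2)*(l - 2)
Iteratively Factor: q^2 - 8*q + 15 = (q - 3)*(q - 5)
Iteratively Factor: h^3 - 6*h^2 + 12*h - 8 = (h - 2)*(h^2 - 4*h + 4) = (h - 2)^2*(h - 2)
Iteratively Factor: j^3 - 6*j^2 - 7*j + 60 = (j - 5)*(j^2 - j - 12) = (j - 5)*(j - 4)*(j + 3)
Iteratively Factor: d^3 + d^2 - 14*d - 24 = (d + 2)*(d^2 - d - 12) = (d + 2)*(d + 3)*(d - 4)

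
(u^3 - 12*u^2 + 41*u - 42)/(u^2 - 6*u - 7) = (u^2 - 5*u + 6)/(u + 1)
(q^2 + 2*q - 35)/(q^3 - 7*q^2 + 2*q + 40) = (q + 7)/(q^2 - 2*q - 8)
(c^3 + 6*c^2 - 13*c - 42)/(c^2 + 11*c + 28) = (c^2 - c - 6)/(c + 4)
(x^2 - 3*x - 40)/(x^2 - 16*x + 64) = (x + 5)/(x - 8)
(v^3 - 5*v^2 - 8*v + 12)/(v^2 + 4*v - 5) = (v^2 - 4*v - 12)/(v + 5)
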